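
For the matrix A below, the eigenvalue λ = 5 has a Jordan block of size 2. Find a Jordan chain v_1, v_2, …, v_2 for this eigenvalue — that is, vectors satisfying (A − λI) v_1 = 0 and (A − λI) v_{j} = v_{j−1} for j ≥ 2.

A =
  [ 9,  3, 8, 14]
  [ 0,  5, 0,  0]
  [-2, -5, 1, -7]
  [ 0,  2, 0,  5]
A Jordan chain for λ = 5 of length 2:
v_1 = (4, 0, -2, 0)ᵀ
v_2 = (1, 0, 0, 0)ᵀ

Let N = A − (5)·I. We want v_2 with N^2 v_2 = 0 but N^1 v_2 ≠ 0; then v_{j-1} := N · v_j for j = 2, …, 2.

Pick v_2 = (1, 0, 0, 0)ᵀ.
Then v_1 = N · v_2 = (4, 0, -2, 0)ᵀ.

Sanity check: (A − (5)·I) v_1 = (0, 0, 0, 0)ᵀ = 0. ✓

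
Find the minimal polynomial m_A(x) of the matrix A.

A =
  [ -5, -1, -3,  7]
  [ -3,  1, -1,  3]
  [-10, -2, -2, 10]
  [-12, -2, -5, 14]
x^3 - 6*x^2 + 12*x - 8

The characteristic polynomial is χ_A(x) = (x - 2)^4, so the eigenvalues are known. The minimal polynomial is
  m_A(x) = Π_λ (x − λ)^{k_λ}
where k_λ is the size of the *largest* Jordan block for λ (equivalently, the smallest k with (A − λI)^k v = 0 for every generalised eigenvector v of λ).

  λ = 2: largest Jordan block has size 3, contributing (x − 2)^3

So m_A(x) = (x - 2)^3 = x^3 - 6*x^2 + 12*x - 8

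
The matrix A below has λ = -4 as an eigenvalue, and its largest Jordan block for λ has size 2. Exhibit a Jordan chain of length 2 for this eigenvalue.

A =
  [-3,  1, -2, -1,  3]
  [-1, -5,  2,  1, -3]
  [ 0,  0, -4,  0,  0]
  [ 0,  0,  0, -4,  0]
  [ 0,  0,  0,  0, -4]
A Jordan chain for λ = -4 of length 2:
v_1 = (1, -1, 0, 0, 0)ᵀ
v_2 = (1, 0, 0, 0, 0)ᵀ

Let N = A − (-4)·I. We want v_2 with N^2 v_2 = 0 but N^1 v_2 ≠ 0; then v_{j-1} := N · v_j for j = 2, …, 2.

Pick v_2 = (1, 0, 0, 0, 0)ᵀ.
Then v_1 = N · v_2 = (1, -1, 0, 0, 0)ᵀ.

Sanity check: (A − (-4)·I) v_1 = (0, 0, 0, 0, 0)ᵀ = 0. ✓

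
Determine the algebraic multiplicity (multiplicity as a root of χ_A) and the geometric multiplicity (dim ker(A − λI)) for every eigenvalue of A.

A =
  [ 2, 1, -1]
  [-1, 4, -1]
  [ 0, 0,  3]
λ = 3: alg = 3, geom = 2

Step 1 — factor the characteristic polynomial to read off the algebraic multiplicities:
  χ_A(x) = (x - 3)^3

Step 2 — compute geometric multiplicities via the rank-nullity identity g(λ) = n − rank(A − λI):
  rank(A − (3)·I) = 1, so dim ker(A − (3)·I) = n − 1 = 2

Summary:
  λ = 3: algebraic multiplicity = 3, geometric multiplicity = 2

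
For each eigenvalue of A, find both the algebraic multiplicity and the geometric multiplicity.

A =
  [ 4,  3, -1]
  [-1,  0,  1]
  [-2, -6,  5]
λ = 3: alg = 3, geom = 2

Step 1 — factor the characteristic polynomial to read off the algebraic multiplicities:
  χ_A(x) = (x - 3)^3

Step 2 — compute geometric multiplicities via the rank-nullity identity g(λ) = n − rank(A − λI):
  rank(A − (3)·I) = 1, so dim ker(A − (3)·I) = n − 1 = 2

Summary:
  λ = 3: algebraic multiplicity = 3, geometric multiplicity = 2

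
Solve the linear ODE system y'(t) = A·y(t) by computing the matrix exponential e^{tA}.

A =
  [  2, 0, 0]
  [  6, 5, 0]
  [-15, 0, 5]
e^{tA} =
  [exp(2*t), 0, 0]
  [2*exp(5*t) - 2*exp(2*t), exp(5*t), 0]
  [-5*exp(5*t) + 5*exp(2*t), 0, exp(5*t)]

Strategy: write A = P · J · P⁻¹ where J is a Jordan canonical form, so e^{tA} = P · e^{tJ} · P⁻¹, and e^{tJ} can be computed block-by-block.

A has Jordan form
J =
  [2, 0, 0]
  [0, 5, 0]
  [0, 0, 5]
(up to reordering of blocks).

Per-block formulas:
  For a 1×1 block at λ = 5: exp(t · [5]) = [e^(5t)].
  For a 1×1 block at λ = 2: exp(t · [2]) = [e^(2t)].

After assembling e^{tJ} and conjugating by P, we get:

e^{tA} =
  [exp(2*t), 0, 0]
  [2*exp(5*t) - 2*exp(2*t), exp(5*t), 0]
  [-5*exp(5*t) + 5*exp(2*t), 0, exp(5*t)]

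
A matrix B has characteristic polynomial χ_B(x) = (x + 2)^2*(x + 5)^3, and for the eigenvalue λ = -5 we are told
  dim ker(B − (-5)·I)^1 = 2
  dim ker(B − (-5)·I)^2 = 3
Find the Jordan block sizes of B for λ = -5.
Block sizes for λ = -5: [2, 1]

From the dimensions of kernels of powers, the number of Jordan blocks of size at least j is d_j − d_{j−1} where d_j = dim ker(N^j) (with d_0 = 0). Computing the differences gives [2, 1].
The number of blocks of size exactly k is (#blocks of size ≥ k) − (#blocks of size ≥ k + 1), so the partition is: 1 block(s) of size 1, 1 block(s) of size 2.
In nonincreasing order the block sizes are [2, 1].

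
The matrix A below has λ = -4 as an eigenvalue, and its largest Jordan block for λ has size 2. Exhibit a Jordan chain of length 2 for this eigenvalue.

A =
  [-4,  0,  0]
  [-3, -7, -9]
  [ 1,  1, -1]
A Jordan chain for λ = -4 of length 2:
v_1 = (0, -3, 1)ᵀ
v_2 = (1, 0, 0)ᵀ

Let N = A − (-4)·I. We want v_2 with N^2 v_2 = 0 but N^1 v_2 ≠ 0; then v_{j-1} := N · v_j for j = 2, …, 2.

Pick v_2 = (1, 0, 0)ᵀ.
Then v_1 = N · v_2 = (0, -3, 1)ᵀ.

Sanity check: (A − (-4)·I) v_1 = (0, 0, 0)ᵀ = 0. ✓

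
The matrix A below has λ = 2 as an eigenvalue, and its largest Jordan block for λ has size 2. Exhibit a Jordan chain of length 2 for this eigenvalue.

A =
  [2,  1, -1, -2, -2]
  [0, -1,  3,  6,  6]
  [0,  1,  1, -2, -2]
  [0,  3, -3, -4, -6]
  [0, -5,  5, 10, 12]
A Jordan chain for λ = 2 of length 2:
v_1 = (1, -3, 1, 3, -5)ᵀ
v_2 = (0, 1, 0, 0, 0)ᵀ

Let N = A − (2)·I. We want v_2 with N^2 v_2 = 0 but N^1 v_2 ≠ 0; then v_{j-1} := N · v_j for j = 2, …, 2.

Pick v_2 = (0, 1, 0, 0, 0)ᵀ.
Then v_1 = N · v_2 = (1, -3, 1, 3, -5)ᵀ.

Sanity check: (A − (2)·I) v_1 = (0, 0, 0, 0, 0)ᵀ = 0. ✓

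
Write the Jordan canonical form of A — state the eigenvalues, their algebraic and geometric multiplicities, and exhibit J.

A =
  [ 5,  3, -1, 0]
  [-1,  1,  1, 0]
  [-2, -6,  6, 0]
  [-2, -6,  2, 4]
J_2(4) ⊕ J_1(4) ⊕ J_1(4)

The characteristic polynomial is
  det(x·I − A) = x^4 - 16*x^3 + 96*x^2 - 256*x + 256 = (x - 4)^4

Eigenvalues and multiplicities (the geometric multiplicity of λ is n − rank(A − λI), which equals the number of Jordan blocks for λ):
  λ = 4: algebraic multiplicity = 4, geometric multiplicity = 3

Determining the block sizes for each eigenvalue:
  λ = 4: 3 blocks summing to 4 forces exactly one block of size 2 and the rest size 1 → block sizes [2, 1, 1]

Assembling the blocks gives a Jordan form
J =
  [4, 1, 0, 0]
  [0, 4, 0, 0]
  [0, 0, 4, 0]
  [0, 0, 0, 4]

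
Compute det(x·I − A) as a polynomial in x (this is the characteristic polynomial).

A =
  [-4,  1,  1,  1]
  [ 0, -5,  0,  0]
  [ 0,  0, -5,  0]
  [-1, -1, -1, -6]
x^4 + 20*x^3 + 150*x^2 + 500*x + 625

Expanding det(x·I − A) (e.g. by cofactor expansion or by noting that A is similar to its Jordan form J, which has the same characteristic polynomial as A) gives
  χ_A(x) = x^4 + 20*x^3 + 150*x^2 + 500*x + 625
which factors as (x + 5)^4. The eigenvalues (with algebraic multiplicities) are λ = -5 with multiplicity 4.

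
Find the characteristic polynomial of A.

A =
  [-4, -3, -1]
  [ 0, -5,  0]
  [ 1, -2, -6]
x^3 + 15*x^2 + 75*x + 125

Expanding det(x·I − A) (e.g. by cofactor expansion or by noting that A is similar to its Jordan form J, which has the same characteristic polynomial as A) gives
  χ_A(x) = x^3 + 15*x^2 + 75*x + 125
which factors as (x + 5)^3. The eigenvalues (with algebraic multiplicities) are λ = -5 with multiplicity 3.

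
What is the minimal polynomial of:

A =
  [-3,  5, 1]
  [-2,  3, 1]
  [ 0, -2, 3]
x^3 - 3*x^2 + 3*x - 1

The characteristic polynomial is χ_A(x) = (x - 1)^3, so the eigenvalues are known. The minimal polynomial is
  m_A(x) = Π_λ (x − λ)^{k_λ}
where k_λ is the size of the *largest* Jordan block for λ (equivalently, the smallest k with (A − λI)^k v = 0 for every generalised eigenvector v of λ).

  λ = 1: largest Jordan block has size 3, contributing (x − 1)^3

So m_A(x) = (x - 1)^3 = x^3 - 3*x^2 + 3*x - 1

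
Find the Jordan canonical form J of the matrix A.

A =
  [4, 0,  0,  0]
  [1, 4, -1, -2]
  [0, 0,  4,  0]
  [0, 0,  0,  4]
J_2(4) ⊕ J_1(4) ⊕ J_1(4)

The characteristic polynomial is
  det(x·I − A) = x^4 - 16*x^3 + 96*x^2 - 256*x + 256 = (x - 4)^4

Eigenvalues and multiplicities (the geometric multiplicity of λ is n − rank(A − λI), which equals the number of Jordan blocks for λ):
  λ = 4: algebraic multiplicity = 4, geometric multiplicity = 3

Determining the block sizes for each eigenvalue:
  λ = 4: 3 blocks summing to 4 forces exactly one block of size 2 and the rest size 1 → block sizes [2, 1, 1]

Assembling the blocks gives a Jordan form
J =
  [4, 1, 0, 0]
  [0, 4, 0, 0]
  [0, 0, 4, 0]
  [0, 0, 0, 4]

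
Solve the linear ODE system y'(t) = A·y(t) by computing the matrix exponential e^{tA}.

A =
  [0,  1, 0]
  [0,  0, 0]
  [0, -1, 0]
e^{tA} =
  [1, t, 0]
  [0, 1, 0]
  [0, -t, 1]

Strategy: write A = P · J · P⁻¹ where J is a Jordan canonical form, so e^{tA} = P · e^{tJ} · P⁻¹, and e^{tJ} can be computed block-by-block.

A has Jordan form
J =
  [0, 1, 0]
  [0, 0, 0]
  [0, 0, 0]
(up to reordering of blocks).

Per-block formulas:
  For a 1×1 block at λ = 0: exp(t · [0]) = [e^(0t)].
  For a 2×2 Jordan block J_2(0): exp(t · J_2(0)) = e^(0t)·(I + t·N), where N is the 2×2 nilpotent shift.

After assembling e^{tJ} and conjugating by P, we get:

e^{tA} =
  [1, t, 0]
  [0, 1, 0]
  [0, -t, 1]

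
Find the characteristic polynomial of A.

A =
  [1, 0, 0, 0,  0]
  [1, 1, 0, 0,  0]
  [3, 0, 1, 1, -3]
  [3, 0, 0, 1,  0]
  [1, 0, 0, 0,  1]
x^5 - 5*x^4 + 10*x^3 - 10*x^2 + 5*x - 1

Expanding det(x·I − A) (e.g. by cofactor expansion or by noting that A is similar to its Jordan form J, which has the same characteristic polynomial as A) gives
  χ_A(x) = x^5 - 5*x^4 + 10*x^3 - 10*x^2 + 5*x - 1
which factors as (x - 1)^5. The eigenvalues (with algebraic multiplicities) are λ = 1 with multiplicity 5.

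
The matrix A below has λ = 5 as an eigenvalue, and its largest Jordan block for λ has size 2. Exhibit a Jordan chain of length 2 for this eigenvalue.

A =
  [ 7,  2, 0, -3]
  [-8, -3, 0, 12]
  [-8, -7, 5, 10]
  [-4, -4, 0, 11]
A Jordan chain for λ = 5 of length 2:
v_1 = (2, -8, -8, -4)ᵀ
v_2 = (1, 0, 0, 0)ᵀ

Let N = A − (5)·I. We want v_2 with N^2 v_2 = 0 but N^1 v_2 ≠ 0; then v_{j-1} := N · v_j for j = 2, …, 2.

Pick v_2 = (1, 0, 0, 0)ᵀ.
Then v_1 = N · v_2 = (2, -8, -8, -4)ᵀ.

Sanity check: (A − (5)·I) v_1 = (0, 0, 0, 0)ᵀ = 0. ✓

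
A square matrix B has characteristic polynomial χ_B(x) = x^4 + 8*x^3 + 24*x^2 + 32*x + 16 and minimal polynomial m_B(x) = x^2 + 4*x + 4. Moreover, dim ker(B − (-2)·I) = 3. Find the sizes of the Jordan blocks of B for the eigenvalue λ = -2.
Block sizes for λ = -2: [2, 1, 1]

Step 1 — from the characteristic polynomial, algebraic multiplicity of λ = -2 is 4. From dim ker(B − (-2)·I) = 3, there are exactly 3 Jordan blocks for λ = -2.
Step 2 — from the minimal polynomial, the factor (x + 2)^2 tells us the largest block for λ = -2 has size 2.
Step 3 — with total size 4, 3 blocks, and largest block 2, the block sizes (in nonincreasing order) are [2, 1, 1].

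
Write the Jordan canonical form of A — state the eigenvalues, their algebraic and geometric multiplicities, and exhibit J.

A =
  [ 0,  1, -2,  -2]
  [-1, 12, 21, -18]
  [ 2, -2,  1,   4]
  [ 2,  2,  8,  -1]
J_3(3) ⊕ J_1(3)

The characteristic polynomial is
  det(x·I − A) = x^4 - 12*x^3 + 54*x^2 - 108*x + 81 = (x - 3)^4

Eigenvalues and multiplicities (the geometric multiplicity of λ is n − rank(A − λI), which equals the number of Jordan blocks for λ):
  λ = 3: algebraic multiplicity = 4, geometric multiplicity = 2

Determining the block sizes for each eigenvalue:
  λ = 3: with am = 4 and gm = 2, the partition is not yet determined (e.g. several partitions of 4 into 2 parts exist). Let N = A − (3)·I. Computing rank(N^1) = 2, rank(N^2) = 1, rank(N^3) = 0; the number of blocks of size ≥ j is rank(N^{j−1}) − rank(N^j), giving [2, 1, 1]. So we have 1 block(s) of size 3, 1 block(s) of size 1 → block sizes [3, 1]

Assembling the blocks gives a Jordan form
J =
  [3, 1, 0, 0]
  [0, 3, 1, 0]
  [0, 0, 3, 0]
  [0, 0, 0, 3]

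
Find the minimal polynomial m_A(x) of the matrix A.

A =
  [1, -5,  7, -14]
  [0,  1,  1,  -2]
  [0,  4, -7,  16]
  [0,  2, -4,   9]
x^3 - 3*x^2 + 3*x - 1

The characteristic polynomial is χ_A(x) = (x - 1)^4, so the eigenvalues are known. The minimal polynomial is
  m_A(x) = Π_λ (x − λ)^{k_λ}
where k_λ is the size of the *largest* Jordan block for λ (equivalently, the smallest k with (A − λI)^k v = 0 for every generalised eigenvector v of λ).

  λ = 1: largest Jordan block has size 3, contributing (x − 1)^3

So m_A(x) = (x - 1)^3 = x^3 - 3*x^2 + 3*x - 1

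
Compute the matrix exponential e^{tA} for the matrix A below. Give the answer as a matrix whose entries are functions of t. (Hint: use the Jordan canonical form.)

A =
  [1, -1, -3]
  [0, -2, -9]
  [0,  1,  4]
e^{tA} =
  [exp(t), -t*exp(t), -3*t*exp(t)]
  [0, -3*t*exp(t) + exp(t), -9*t*exp(t)]
  [0, t*exp(t), 3*t*exp(t) + exp(t)]

Strategy: write A = P · J · P⁻¹ where J is a Jordan canonical form, so e^{tA} = P · e^{tJ} · P⁻¹, and e^{tJ} can be computed block-by-block.

A has Jordan form
J =
  [1, 1, 0]
  [0, 1, 0]
  [0, 0, 1]
(up to reordering of blocks).

Per-block formulas:
  For a 1×1 block at λ = 1: exp(t · [1]) = [e^(1t)].
  For a 2×2 Jordan block J_2(1): exp(t · J_2(1)) = e^(1t)·(I + t·N), where N is the 2×2 nilpotent shift.

After assembling e^{tJ} and conjugating by P, we get:

e^{tA} =
  [exp(t), -t*exp(t), -3*t*exp(t)]
  [0, -3*t*exp(t) + exp(t), -9*t*exp(t)]
  [0, t*exp(t), 3*t*exp(t) + exp(t)]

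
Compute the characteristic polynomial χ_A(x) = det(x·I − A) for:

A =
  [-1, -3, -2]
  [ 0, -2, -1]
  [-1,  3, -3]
x^3 + 6*x^2 + 12*x + 8

Expanding det(x·I − A) (e.g. by cofactor expansion or by noting that A is similar to its Jordan form J, which has the same characteristic polynomial as A) gives
  χ_A(x) = x^3 + 6*x^2 + 12*x + 8
which factors as (x + 2)^3. The eigenvalues (with algebraic multiplicities) are λ = -2 with multiplicity 3.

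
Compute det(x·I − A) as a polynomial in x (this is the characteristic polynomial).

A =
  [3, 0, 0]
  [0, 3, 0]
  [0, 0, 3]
x^3 - 9*x^2 + 27*x - 27

Expanding det(x·I − A) (e.g. by cofactor expansion or by noting that A is similar to its Jordan form J, which has the same characteristic polynomial as A) gives
  χ_A(x) = x^3 - 9*x^2 + 27*x - 27
which factors as (x - 3)^3. The eigenvalues (with algebraic multiplicities) are λ = 3 with multiplicity 3.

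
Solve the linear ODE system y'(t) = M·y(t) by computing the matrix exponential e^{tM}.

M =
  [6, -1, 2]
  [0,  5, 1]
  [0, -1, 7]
e^{tM} =
  [exp(6*t), -t^2*exp(6*t)/2 - t*exp(6*t), t^2*exp(6*t)/2 + 2*t*exp(6*t)]
  [0, -t*exp(6*t) + exp(6*t), t*exp(6*t)]
  [0, -t*exp(6*t), t*exp(6*t) + exp(6*t)]

Strategy: write M = P · J · P⁻¹ where J is a Jordan canonical form, so e^{tM} = P · e^{tJ} · P⁻¹, and e^{tJ} can be computed block-by-block.

M has Jordan form
J =
  [6, 1, 0]
  [0, 6, 1]
  [0, 0, 6]
(up to reordering of blocks).

Per-block formulas:
  For a 3×3 Jordan block J_3(6): exp(t · J_3(6)) = e^(6t)·(I + t·N + (t^2/2)·N^2), where N is the 3×3 nilpotent shift.

After assembling e^{tJ} and conjugating by P, we get:

e^{tM} =
  [exp(6*t), -t^2*exp(6*t)/2 - t*exp(6*t), t^2*exp(6*t)/2 + 2*t*exp(6*t)]
  [0, -t*exp(6*t) + exp(6*t), t*exp(6*t)]
  [0, -t*exp(6*t), t*exp(6*t) + exp(6*t)]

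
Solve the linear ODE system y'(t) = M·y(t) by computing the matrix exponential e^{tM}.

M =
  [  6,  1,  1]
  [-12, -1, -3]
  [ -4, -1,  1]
e^{tM} =
  [4*t*exp(2*t) + exp(2*t), t*exp(2*t), t*exp(2*t)]
  [-12*t*exp(2*t), -3*t*exp(2*t) + exp(2*t), -3*t*exp(2*t)]
  [-4*t*exp(2*t), -t*exp(2*t), -t*exp(2*t) + exp(2*t)]

Strategy: write M = P · J · P⁻¹ where J is a Jordan canonical form, so e^{tM} = P · e^{tJ} · P⁻¹, and e^{tJ} can be computed block-by-block.

M has Jordan form
J =
  [2, 1, 0]
  [0, 2, 0]
  [0, 0, 2]
(up to reordering of blocks).

Per-block formulas:
  For a 1×1 block at λ = 2: exp(t · [2]) = [e^(2t)].
  For a 2×2 Jordan block J_2(2): exp(t · J_2(2)) = e^(2t)·(I + t·N), where N is the 2×2 nilpotent shift.

After assembling e^{tJ} and conjugating by P, we get:

e^{tM} =
  [4*t*exp(2*t) + exp(2*t), t*exp(2*t), t*exp(2*t)]
  [-12*t*exp(2*t), -3*t*exp(2*t) + exp(2*t), -3*t*exp(2*t)]
  [-4*t*exp(2*t), -t*exp(2*t), -t*exp(2*t) + exp(2*t)]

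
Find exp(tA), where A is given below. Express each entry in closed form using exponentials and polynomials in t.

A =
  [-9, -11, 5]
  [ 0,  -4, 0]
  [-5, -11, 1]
e^{tA} =
  [-5*t*exp(-4*t) + exp(-4*t), -11*t*exp(-4*t), 5*t*exp(-4*t)]
  [0, exp(-4*t), 0]
  [-5*t*exp(-4*t), -11*t*exp(-4*t), 5*t*exp(-4*t) + exp(-4*t)]

Strategy: write A = P · J · P⁻¹ where J is a Jordan canonical form, so e^{tA} = P · e^{tJ} · P⁻¹, and e^{tJ} can be computed block-by-block.

A has Jordan form
J =
  [-4,  1,  0]
  [ 0, -4,  0]
  [ 0,  0, -4]
(up to reordering of blocks).

Per-block formulas:
  For a 2×2 Jordan block J_2(-4): exp(t · J_2(-4)) = e^(-4t)·(I + t·N), where N is the 2×2 nilpotent shift.
  For a 1×1 block at λ = -4: exp(t · [-4]) = [e^(-4t)].

After assembling e^{tJ} and conjugating by P, we get:

e^{tA} =
  [-5*t*exp(-4*t) + exp(-4*t), -11*t*exp(-4*t), 5*t*exp(-4*t)]
  [0, exp(-4*t), 0]
  [-5*t*exp(-4*t), -11*t*exp(-4*t), 5*t*exp(-4*t) + exp(-4*t)]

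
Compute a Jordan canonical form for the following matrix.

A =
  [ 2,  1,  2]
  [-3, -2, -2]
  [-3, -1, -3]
J_2(-1) ⊕ J_1(-1)

The characteristic polynomial is
  det(x·I − A) = x^3 + 3*x^2 + 3*x + 1 = (x + 1)^3

Eigenvalues and multiplicities (the geometric multiplicity of λ is n − rank(A − λI), which equals the number of Jordan blocks for λ):
  λ = -1: algebraic multiplicity = 3, geometric multiplicity = 2

Determining the block sizes for each eigenvalue:
  λ = -1: 2 blocks summing to 3 forces exactly one block of size 2 and the rest size 1 → block sizes [2, 1]

Assembling the blocks gives a Jordan form
J =
  [-1,  1,  0]
  [ 0, -1,  0]
  [ 0,  0, -1]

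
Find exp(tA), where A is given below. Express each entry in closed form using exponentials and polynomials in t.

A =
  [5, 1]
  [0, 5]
e^{tA} =
  [exp(5*t), t*exp(5*t)]
  [0, exp(5*t)]

Strategy: write A = P · J · P⁻¹ where J is a Jordan canonical form, so e^{tA} = P · e^{tJ} · P⁻¹, and e^{tJ} can be computed block-by-block.

A has Jordan form
J =
  [5, 1]
  [0, 5]
(up to reordering of blocks).

Per-block formulas:
  For a 2×2 Jordan block J_2(5): exp(t · J_2(5)) = e^(5t)·(I + t·N), where N is the 2×2 nilpotent shift.

After assembling e^{tJ} and conjugating by P, we get:

e^{tA} =
  [exp(5*t), t*exp(5*t)]
  [0, exp(5*t)]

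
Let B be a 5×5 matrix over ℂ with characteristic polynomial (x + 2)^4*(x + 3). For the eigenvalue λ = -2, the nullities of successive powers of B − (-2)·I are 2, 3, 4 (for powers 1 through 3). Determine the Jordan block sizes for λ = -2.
Block sizes for λ = -2: [3, 1]

From the dimensions of kernels of powers, the number of Jordan blocks of size at least j is d_j − d_{j−1} where d_j = dim ker(N^j) (with d_0 = 0). Computing the differences gives [2, 1, 1].
The number of blocks of size exactly k is (#blocks of size ≥ k) − (#blocks of size ≥ k + 1), so the partition is: 1 block(s) of size 1, 1 block(s) of size 3.
In nonincreasing order the block sizes are [3, 1].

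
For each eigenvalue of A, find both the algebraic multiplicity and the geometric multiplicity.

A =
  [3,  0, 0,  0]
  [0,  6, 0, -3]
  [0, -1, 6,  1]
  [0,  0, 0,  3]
λ = 3: alg = 2, geom = 2; λ = 6: alg = 2, geom = 1

Step 1 — factor the characteristic polynomial to read off the algebraic multiplicities:
  χ_A(x) = (x - 6)^2*(x - 3)^2

Step 2 — compute geometric multiplicities via the rank-nullity identity g(λ) = n − rank(A − λI):
  rank(A − (3)·I) = 2, so dim ker(A − (3)·I) = n − 2 = 2
  rank(A − (6)·I) = 3, so dim ker(A − (6)·I) = n − 3 = 1

Summary:
  λ = 3: algebraic multiplicity = 2, geometric multiplicity = 2
  λ = 6: algebraic multiplicity = 2, geometric multiplicity = 1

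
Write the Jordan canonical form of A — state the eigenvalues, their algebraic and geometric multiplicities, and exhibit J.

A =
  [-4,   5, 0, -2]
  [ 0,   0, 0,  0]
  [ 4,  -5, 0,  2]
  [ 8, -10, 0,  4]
J_2(0) ⊕ J_1(0) ⊕ J_1(0)

The characteristic polynomial is
  det(x·I − A) = x^4

Eigenvalues and multiplicities (the geometric multiplicity of λ is n − rank(A − λI), which equals the number of Jordan blocks for λ):
  λ = 0: algebraic multiplicity = 4, geometric multiplicity = 3

Determining the block sizes for each eigenvalue:
  λ = 0: 3 blocks summing to 4 forces exactly one block of size 2 and the rest size 1 → block sizes [2, 1, 1]

Assembling the blocks gives a Jordan form
J =
  [0, 1, 0, 0]
  [0, 0, 0, 0]
  [0, 0, 0, 0]
  [0, 0, 0, 0]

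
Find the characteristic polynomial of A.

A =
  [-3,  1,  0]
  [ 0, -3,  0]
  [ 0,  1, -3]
x^3 + 9*x^2 + 27*x + 27

Expanding det(x·I − A) (e.g. by cofactor expansion or by noting that A is similar to its Jordan form J, which has the same characteristic polynomial as A) gives
  χ_A(x) = x^3 + 9*x^2 + 27*x + 27
which factors as (x + 3)^3. The eigenvalues (with algebraic multiplicities) are λ = -3 with multiplicity 3.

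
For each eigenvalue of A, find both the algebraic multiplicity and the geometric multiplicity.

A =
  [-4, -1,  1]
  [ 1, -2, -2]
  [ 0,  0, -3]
λ = -3: alg = 3, geom = 1

Step 1 — factor the characteristic polynomial to read off the algebraic multiplicities:
  χ_A(x) = (x + 3)^3

Step 2 — compute geometric multiplicities via the rank-nullity identity g(λ) = n − rank(A − λI):
  rank(A − (-3)·I) = 2, so dim ker(A − (-3)·I) = n − 2 = 1

Summary:
  λ = -3: algebraic multiplicity = 3, geometric multiplicity = 1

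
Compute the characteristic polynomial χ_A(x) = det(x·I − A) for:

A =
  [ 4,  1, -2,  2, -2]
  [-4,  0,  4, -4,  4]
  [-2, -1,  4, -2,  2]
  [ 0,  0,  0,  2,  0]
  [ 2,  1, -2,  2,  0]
x^5 - 10*x^4 + 40*x^3 - 80*x^2 + 80*x - 32

Expanding det(x·I − A) (e.g. by cofactor expansion or by noting that A is similar to its Jordan form J, which has the same characteristic polynomial as A) gives
  χ_A(x) = x^5 - 10*x^4 + 40*x^3 - 80*x^2 + 80*x - 32
which factors as (x - 2)^5. The eigenvalues (with algebraic multiplicities) are λ = 2 with multiplicity 5.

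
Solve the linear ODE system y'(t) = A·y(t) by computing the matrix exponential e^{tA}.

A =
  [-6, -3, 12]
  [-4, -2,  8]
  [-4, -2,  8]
e^{tA} =
  [1 - 6*t, -3*t, 12*t]
  [-4*t, 1 - 2*t, 8*t]
  [-4*t, -2*t, 8*t + 1]

Strategy: write A = P · J · P⁻¹ where J is a Jordan canonical form, so e^{tA} = P · e^{tJ} · P⁻¹, and e^{tJ} can be computed block-by-block.

A has Jordan form
J =
  [0, 1, 0]
  [0, 0, 0]
  [0, 0, 0]
(up to reordering of blocks).

Per-block formulas:
  For a 1×1 block at λ = 0: exp(t · [0]) = [e^(0t)].
  For a 2×2 Jordan block J_2(0): exp(t · J_2(0)) = e^(0t)·(I + t·N), where N is the 2×2 nilpotent shift.

After assembling e^{tJ} and conjugating by P, we get:

e^{tA} =
  [1 - 6*t, -3*t, 12*t]
  [-4*t, 1 - 2*t, 8*t]
  [-4*t, -2*t, 8*t + 1]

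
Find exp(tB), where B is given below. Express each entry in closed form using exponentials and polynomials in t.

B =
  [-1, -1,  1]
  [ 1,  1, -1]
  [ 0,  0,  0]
e^{tB} =
  [1 - t, -t, t]
  [t, t + 1, -t]
  [0, 0, 1]

Strategy: write B = P · J · P⁻¹ where J is a Jordan canonical form, so e^{tB} = P · e^{tJ} · P⁻¹, and e^{tJ} can be computed block-by-block.

B has Jordan form
J =
  [0, 1, 0]
  [0, 0, 0]
  [0, 0, 0]
(up to reordering of blocks).

Per-block formulas:
  For a 1×1 block at λ = 0: exp(t · [0]) = [e^(0t)].
  For a 2×2 Jordan block J_2(0): exp(t · J_2(0)) = e^(0t)·(I + t·N), where N is the 2×2 nilpotent shift.

After assembling e^{tJ} and conjugating by P, we get:

e^{tB} =
  [1 - t, -t, t]
  [t, t + 1, -t]
  [0, 0, 1]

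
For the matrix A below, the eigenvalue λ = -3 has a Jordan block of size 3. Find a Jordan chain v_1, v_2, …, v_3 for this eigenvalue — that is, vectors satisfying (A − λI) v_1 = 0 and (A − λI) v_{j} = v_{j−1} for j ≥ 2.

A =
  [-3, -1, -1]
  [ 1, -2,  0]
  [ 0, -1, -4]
A Jordan chain for λ = -3 of length 3:
v_1 = (-1, 1, -1)ᵀ
v_2 = (0, 1, 0)ᵀ
v_3 = (1, 0, 0)ᵀ

Let N = A − (-3)·I. We want v_3 with N^3 v_3 = 0 but N^2 v_3 ≠ 0; then v_{j-1} := N · v_j for j = 3, …, 2.

Pick v_3 = (1, 0, 0)ᵀ.
Then v_2 = N · v_3 = (0, 1, 0)ᵀ.
Then v_1 = N · v_2 = (-1, 1, -1)ᵀ.

Sanity check: (A − (-3)·I) v_1 = (0, 0, 0)ᵀ = 0. ✓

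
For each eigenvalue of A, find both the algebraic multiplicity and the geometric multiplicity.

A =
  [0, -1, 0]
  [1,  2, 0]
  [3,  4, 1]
λ = 1: alg = 3, geom = 1

Step 1 — factor the characteristic polynomial to read off the algebraic multiplicities:
  χ_A(x) = (x - 1)^3

Step 2 — compute geometric multiplicities via the rank-nullity identity g(λ) = n − rank(A − λI):
  rank(A − (1)·I) = 2, so dim ker(A − (1)·I) = n − 2 = 1

Summary:
  λ = 1: algebraic multiplicity = 3, geometric multiplicity = 1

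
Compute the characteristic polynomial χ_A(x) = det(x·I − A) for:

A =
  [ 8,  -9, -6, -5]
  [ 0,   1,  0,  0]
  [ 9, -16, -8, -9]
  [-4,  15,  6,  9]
x^4 - 10*x^3 + 33*x^2 - 40*x + 16

Expanding det(x·I − A) (e.g. by cofactor expansion or by noting that A is similar to its Jordan form J, which has the same characteristic polynomial as A) gives
  χ_A(x) = x^4 - 10*x^3 + 33*x^2 - 40*x + 16
which factors as (x - 4)^2*(x - 1)^2. The eigenvalues (with algebraic multiplicities) are λ = 1 with multiplicity 2, λ = 4 with multiplicity 2.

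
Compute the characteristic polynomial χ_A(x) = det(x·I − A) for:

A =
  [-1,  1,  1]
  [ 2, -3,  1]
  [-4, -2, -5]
x^3 + 9*x^2 + 27*x + 27

Expanding det(x·I − A) (e.g. by cofactor expansion or by noting that A is similar to its Jordan form J, which has the same characteristic polynomial as A) gives
  χ_A(x) = x^3 + 9*x^2 + 27*x + 27
which factors as (x + 3)^3. The eigenvalues (with algebraic multiplicities) are λ = -3 with multiplicity 3.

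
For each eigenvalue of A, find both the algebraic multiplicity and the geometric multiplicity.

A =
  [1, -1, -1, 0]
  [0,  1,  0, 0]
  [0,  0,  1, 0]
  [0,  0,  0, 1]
λ = 1: alg = 4, geom = 3

Step 1 — factor the characteristic polynomial to read off the algebraic multiplicities:
  χ_A(x) = (x - 1)^4

Step 2 — compute geometric multiplicities via the rank-nullity identity g(λ) = n − rank(A − λI):
  rank(A − (1)·I) = 1, so dim ker(A − (1)·I) = n − 1 = 3

Summary:
  λ = 1: algebraic multiplicity = 4, geometric multiplicity = 3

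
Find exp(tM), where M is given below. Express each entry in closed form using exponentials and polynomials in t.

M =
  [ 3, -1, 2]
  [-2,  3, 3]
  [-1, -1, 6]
e^{tM} =
  [t^2*exp(4*t)/2 - t*exp(4*t) + exp(4*t), -t*exp(4*t), -t^2*exp(4*t)/2 + 2*t*exp(4*t)]
  [t^2*exp(4*t)/2 - 2*t*exp(4*t), -t*exp(4*t) + exp(4*t), -t^2*exp(4*t)/2 + 3*t*exp(4*t)]
  [t^2*exp(4*t)/2 - t*exp(4*t), -t*exp(4*t), -t^2*exp(4*t)/2 + 2*t*exp(4*t) + exp(4*t)]

Strategy: write M = P · J · P⁻¹ where J is a Jordan canonical form, so e^{tM} = P · e^{tJ} · P⁻¹, and e^{tJ} can be computed block-by-block.

M has Jordan form
J =
  [4, 1, 0]
  [0, 4, 1]
  [0, 0, 4]
(up to reordering of blocks).

Per-block formulas:
  For a 3×3 Jordan block J_3(4): exp(t · J_3(4)) = e^(4t)·(I + t·N + (t^2/2)·N^2), where N is the 3×3 nilpotent shift.

After assembling e^{tJ} and conjugating by P, we get:

e^{tM} =
  [t^2*exp(4*t)/2 - t*exp(4*t) + exp(4*t), -t*exp(4*t), -t^2*exp(4*t)/2 + 2*t*exp(4*t)]
  [t^2*exp(4*t)/2 - 2*t*exp(4*t), -t*exp(4*t) + exp(4*t), -t^2*exp(4*t)/2 + 3*t*exp(4*t)]
  [t^2*exp(4*t)/2 - t*exp(4*t), -t*exp(4*t), -t^2*exp(4*t)/2 + 2*t*exp(4*t) + exp(4*t)]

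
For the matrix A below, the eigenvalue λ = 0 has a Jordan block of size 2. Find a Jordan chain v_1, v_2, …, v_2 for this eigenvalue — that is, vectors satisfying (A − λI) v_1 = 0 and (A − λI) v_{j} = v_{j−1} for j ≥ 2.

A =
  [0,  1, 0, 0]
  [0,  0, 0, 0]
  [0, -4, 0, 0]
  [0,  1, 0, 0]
A Jordan chain for λ = 0 of length 2:
v_1 = (1, 0, -4, 1)ᵀ
v_2 = (0, 1, 0, 0)ᵀ

Let N = A − (0)·I. We want v_2 with N^2 v_2 = 0 but N^1 v_2 ≠ 0; then v_{j-1} := N · v_j for j = 2, …, 2.

Pick v_2 = (0, 1, 0, 0)ᵀ.
Then v_1 = N · v_2 = (1, 0, -4, 1)ᵀ.

Sanity check: (A − (0)·I) v_1 = (0, 0, 0, 0)ᵀ = 0. ✓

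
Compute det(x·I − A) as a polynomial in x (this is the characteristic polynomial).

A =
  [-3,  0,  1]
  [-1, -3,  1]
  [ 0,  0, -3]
x^3 + 9*x^2 + 27*x + 27

Expanding det(x·I − A) (e.g. by cofactor expansion or by noting that A is similar to its Jordan form J, which has the same characteristic polynomial as A) gives
  χ_A(x) = x^3 + 9*x^2 + 27*x + 27
which factors as (x + 3)^3. The eigenvalues (with algebraic multiplicities) are λ = -3 with multiplicity 3.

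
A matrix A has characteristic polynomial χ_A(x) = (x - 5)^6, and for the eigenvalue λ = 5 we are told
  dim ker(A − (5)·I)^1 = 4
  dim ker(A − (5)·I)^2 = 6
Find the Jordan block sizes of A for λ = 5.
Block sizes for λ = 5: [2, 2, 1, 1]

From the dimensions of kernels of powers, the number of Jordan blocks of size at least j is d_j − d_{j−1} where d_j = dim ker(N^j) (with d_0 = 0). Computing the differences gives [4, 2].
The number of blocks of size exactly k is (#blocks of size ≥ k) − (#blocks of size ≥ k + 1), so the partition is: 2 block(s) of size 1, 2 block(s) of size 2.
In nonincreasing order the block sizes are [2, 2, 1, 1].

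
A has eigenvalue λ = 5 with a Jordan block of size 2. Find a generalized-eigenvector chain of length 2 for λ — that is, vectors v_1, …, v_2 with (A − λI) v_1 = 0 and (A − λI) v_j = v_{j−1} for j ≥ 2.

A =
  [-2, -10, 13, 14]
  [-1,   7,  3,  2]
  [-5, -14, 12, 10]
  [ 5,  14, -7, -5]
A Jordan chain for λ = 5 of length 2:
v_1 = (3, -3, 9, -9)ᵀ
v_2 = (1, -1, 0, 0)ᵀ

Let N = A − (5)·I. We want v_2 with N^2 v_2 = 0 but N^1 v_2 ≠ 0; then v_{j-1} := N · v_j for j = 2, …, 2.

Pick v_2 = (1, -1, 0, 0)ᵀ.
Then v_1 = N · v_2 = (3, -3, 9, -9)ᵀ.

Sanity check: (A − (5)·I) v_1 = (0, 0, 0, 0)ᵀ = 0. ✓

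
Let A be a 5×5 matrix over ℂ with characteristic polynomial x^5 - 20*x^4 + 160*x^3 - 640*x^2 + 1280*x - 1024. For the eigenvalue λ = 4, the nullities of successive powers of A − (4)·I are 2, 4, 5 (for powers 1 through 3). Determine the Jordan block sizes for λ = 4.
Block sizes for λ = 4: [3, 2]

From the dimensions of kernels of powers, the number of Jordan blocks of size at least j is d_j − d_{j−1} where d_j = dim ker(N^j) (with d_0 = 0). Computing the differences gives [2, 2, 1].
The number of blocks of size exactly k is (#blocks of size ≥ k) − (#blocks of size ≥ k + 1), so the partition is: 1 block(s) of size 2, 1 block(s) of size 3.
In nonincreasing order the block sizes are [3, 2].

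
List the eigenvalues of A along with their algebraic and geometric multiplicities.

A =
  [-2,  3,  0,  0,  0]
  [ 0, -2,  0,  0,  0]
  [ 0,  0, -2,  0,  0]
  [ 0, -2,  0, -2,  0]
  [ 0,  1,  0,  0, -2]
λ = -2: alg = 5, geom = 4

Step 1 — factor the characteristic polynomial to read off the algebraic multiplicities:
  χ_A(x) = (x + 2)^5

Step 2 — compute geometric multiplicities via the rank-nullity identity g(λ) = n − rank(A − λI):
  rank(A − (-2)·I) = 1, so dim ker(A − (-2)·I) = n − 1 = 4

Summary:
  λ = -2: algebraic multiplicity = 5, geometric multiplicity = 4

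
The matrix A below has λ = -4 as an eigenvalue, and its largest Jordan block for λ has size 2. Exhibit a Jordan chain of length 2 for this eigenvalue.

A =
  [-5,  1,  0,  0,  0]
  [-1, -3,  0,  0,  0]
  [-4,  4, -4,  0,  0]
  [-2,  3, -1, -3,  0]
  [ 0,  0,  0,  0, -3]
A Jordan chain for λ = -4 of length 2:
v_1 = (1, 1, 4, 3, 0)ᵀ
v_2 = (0, 1, 0, 0, 0)ᵀ

Let N = A − (-4)·I. We want v_2 with N^2 v_2 = 0 but N^1 v_2 ≠ 0; then v_{j-1} := N · v_j for j = 2, …, 2.

Pick v_2 = (0, 1, 0, 0, 0)ᵀ.
Then v_1 = N · v_2 = (1, 1, 4, 3, 0)ᵀ.

Sanity check: (A − (-4)·I) v_1 = (0, 0, 0, 0, 0)ᵀ = 0. ✓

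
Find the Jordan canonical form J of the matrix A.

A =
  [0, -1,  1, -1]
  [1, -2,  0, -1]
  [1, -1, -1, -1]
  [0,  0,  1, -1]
J_3(-1) ⊕ J_1(-1)

The characteristic polynomial is
  det(x·I − A) = x^4 + 4*x^3 + 6*x^2 + 4*x + 1 = (x + 1)^4

Eigenvalues and multiplicities (the geometric multiplicity of λ is n − rank(A − λI), which equals the number of Jordan blocks for λ):
  λ = -1: algebraic multiplicity = 4, geometric multiplicity = 2

Determining the block sizes for each eigenvalue:
  λ = -1: with am = 4 and gm = 2, the partition is not yet determined (e.g. several partitions of 4 into 2 parts exist). Let N = A − (-1)·I. Computing rank(N^1) = 2, rank(N^2) = 1, rank(N^3) = 0; the number of blocks of size ≥ j is rank(N^{j−1}) − rank(N^j), giving [2, 1, 1]. So we have 1 block(s) of size 3, 1 block(s) of size 1 → block sizes [3, 1]

Assembling the blocks gives a Jordan form
J =
  [-1,  1,  0,  0]
  [ 0, -1,  1,  0]
  [ 0,  0, -1,  0]
  [ 0,  0,  0, -1]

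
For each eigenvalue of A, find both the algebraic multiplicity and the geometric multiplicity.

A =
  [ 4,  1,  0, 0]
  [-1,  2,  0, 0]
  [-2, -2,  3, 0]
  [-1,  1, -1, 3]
λ = 3: alg = 4, geom = 2

Step 1 — factor the characteristic polynomial to read off the algebraic multiplicities:
  χ_A(x) = (x - 3)^4

Step 2 — compute geometric multiplicities via the rank-nullity identity g(λ) = n − rank(A − λI):
  rank(A − (3)·I) = 2, so dim ker(A − (3)·I) = n − 2 = 2

Summary:
  λ = 3: algebraic multiplicity = 4, geometric multiplicity = 2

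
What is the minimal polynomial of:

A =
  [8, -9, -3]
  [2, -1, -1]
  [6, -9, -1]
x^2 - 4*x + 4

The characteristic polynomial is χ_A(x) = (x - 2)^3, so the eigenvalues are known. The minimal polynomial is
  m_A(x) = Π_λ (x − λ)^{k_λ}
where k_λ is the size of the *largest* Jordan block for λ (equivalently, the smallest k with (A − λI)^k v = 0 for every generalised eigenvector v of λ).

  λ = 2: largest Jordan block has size 2, contributing (x − 2)^2

So m_A(x) = (x - 2)^2 = x^2 - 4*x + 4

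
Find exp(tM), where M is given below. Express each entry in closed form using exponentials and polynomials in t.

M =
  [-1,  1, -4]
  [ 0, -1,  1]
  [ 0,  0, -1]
e^{tM} =
  [exp(-t), t*exp(-t), t^2*exp(-t)/2 - 4*t*exp(-t)]
  [0, exp(-t), t*exp(-t)]
  [0, 0, exp(-t)]

Strategy: write M = P · J · P⁻¹ where J is a Jordan canonical form, so e^{tM} = P · e^{tJ} · P⁻¹, and e^{tJ} can be computed block-by-block.

M has Jordan form
J =
  [-1,  1,  0]
  [ 0, -1,  1]
  [ 0,  0, -1]
(up to reordering of blocks).

Per-block formulas:
  For a 3×3 Jordan block J_3(-1): exp(t · J_3(-1)) = e^(-1t)·(I + t·N + (t^2/2)·N^2), where N is the 3×3 nilpotent shift.

After assembling e^{tJ} and conjugating by P, we get:

e^{tM} =
  [exp(-t), t*exp(-t), t^2*exp(-t)/2 - 4*t*exp(-t)]
  [0, exp(-t), t*exp(-t)]
  [0, 0, exp(-t)]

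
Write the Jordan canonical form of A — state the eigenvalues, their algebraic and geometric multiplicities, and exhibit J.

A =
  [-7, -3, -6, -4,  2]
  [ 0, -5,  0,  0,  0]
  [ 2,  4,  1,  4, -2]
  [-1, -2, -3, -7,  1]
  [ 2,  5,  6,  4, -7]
J_2(-5) ⊕ J_2(-5) ⊕ J_1(-5)

The characteristic polynomial is
  det(x·I − A) = x^5 + 25*x^4 + 250*x^3 + 1250*x^2 + 3125*x + 3125 = (x + 5)^5

Eigenvalues and multiplicities (the geometric multiplicity of λ is n − rank(A − λI), which equals the number of Jordan blocks for λ):
  λ = -5: algebraic multiplicity = 5, geometric multiplicity = 3

Determining the block sizes for each eigenvalue:
  λ = -5: with am = 5 and gm = 3, the partition is not yet determined (e.g. several partitions of 5 into 3 parts exist). Let N = A − (-5)·I. Computing rank(N^1) = 2, rank(N^2) = 0; the number of blocks of size ≥ j is rank(N^{j−1}) − rank(N^j), giving [3, 2]. So we have 2 block(s) of size 2, 1 block(s) of size 1 → block sizes [2, 2, 1]

Assembling the blocks gives a Jordan form
J =
  [-5,  1,  0,  0,  0]
  [ 0, -5,  0,  0,  0]
  [ 0,  0, -5,  1,  0]
  [ 0,  0,  0, -5,  0]
  [ 0,  0,  0,  0, -5]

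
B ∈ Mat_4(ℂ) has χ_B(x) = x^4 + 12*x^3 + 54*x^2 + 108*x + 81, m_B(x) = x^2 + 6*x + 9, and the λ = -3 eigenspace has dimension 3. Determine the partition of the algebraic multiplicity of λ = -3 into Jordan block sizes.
Block sizes for λ = -3: [2, 1, 1]

Step 1 — from the characteristic polynomial, algebraic multiplicity of λ = -3 is 4. From dim ker(B − (-3)·I) = 3, there are exactly 3 Jordan blocks for λ = -3.
Step 2 — from the minimal polynomial, the factor (x + 3)^2 tells us the largest block for λ = -3 has size 2.
Step 3 — with total size 4, 3 blocks, and largest block 2, the block sizes (in nonincreasing order) are [2, 1, 1].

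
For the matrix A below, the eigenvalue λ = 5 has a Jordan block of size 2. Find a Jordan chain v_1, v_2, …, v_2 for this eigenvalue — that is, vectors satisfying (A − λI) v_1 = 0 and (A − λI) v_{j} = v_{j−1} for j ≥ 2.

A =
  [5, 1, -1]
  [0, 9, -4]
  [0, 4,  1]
A Jordan chain for λ = 5 of length 2:
v_1 = (1, 4, 4)ᵀ
v_2 = (0, 1, 0)ᵀ

Let N = A − (5)·I. We want v_2 with N^2 v_2 = 0 but N^1 v_2 ≠ 0; then v_{j-1} := N · v_j for j = 2, …, 2.

Pick v_2 = (0, 1, 0)ᵀ.
Then v_1 = N · v_2 = (1, 4, 4)ᵀ.

Sanity check: (A − (5)·I) v_1 = (0, 0, 0)ᵀ = 0. ✓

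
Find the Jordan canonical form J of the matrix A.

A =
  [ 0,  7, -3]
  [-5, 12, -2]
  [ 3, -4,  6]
J_3(6)

The characteristic polynomial is
  det(x·I − A) = x^3 - 18*x^2 + 108*x - 216 = (x - 6)^3

Eigenvalues and multiplicities (the geometric multiplicity of λ is n − rank(A − λI), which equals the number of Jordan blocks for λ):
  λ = 6: algebraic multiplicity = 3, geometric multiplicity = 1

Determining the block sizes for each eigenvalue:
  λ = 6: one block (gm = 1), so the single block has size am = 3 → block sizes [3]

Assembling the blocks gives a Jordan form
J =
  [6, 1, 0]
  [0, 6, 1]
  [0, 0, 6]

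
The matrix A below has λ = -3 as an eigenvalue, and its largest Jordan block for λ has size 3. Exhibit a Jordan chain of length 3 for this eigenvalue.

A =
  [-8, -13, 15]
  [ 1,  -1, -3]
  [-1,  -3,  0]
A Jordan chain for λ = -3 of length 3:
v_1 = (-3, 0, -1)ᵀ
v_2 = (-5, 1, -1)ᵀ
v_3 = (1, 0, 0)ᵀ

Let N = A − (-3)·I. We want v_3 with N^3 v_3 = 0 but N^2 v_3 ≠ 0; then v_{j-1} := N · v_j for j = 3, …, 2.

Pick v_3 = (1, 0, 0)ᵀ.
Then v_2 = N · v_3 = (-5, 1, -1)ᵀ.
Then v_1 = N · v_2 = (-3, 0, -1)ᵀ.

Sanity check: (A − (-3)·I) v_1 = (0, 0, 0)ᵀ = 0. ✓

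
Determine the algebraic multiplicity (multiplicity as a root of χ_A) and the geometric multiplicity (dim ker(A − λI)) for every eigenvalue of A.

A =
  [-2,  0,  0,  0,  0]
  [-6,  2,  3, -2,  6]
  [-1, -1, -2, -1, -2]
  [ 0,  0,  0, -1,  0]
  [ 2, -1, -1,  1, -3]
λ = -2: alg = 1, geom = 1; λ = -1: alg = 4, geom = 2

Step 1 — factor the characteristic polynomial to read off the algebraic multiplicities:
  χ_A(x) = (x + 1)^4*(x + 2)

Step 2 — compute geometric multiplicities via the rank-nullity identity g(λ) = n − rank(A − λI):
  rank(A − (-2)·I) = 4, so dim ker(A − (-2)·I) = n − 4 = 1
  rank(A − (-1)·I) = 3, so dim ker(A − (-1)·I) = n − 3 = 2

Summary:
  λ = -2: algebraic multiplicity = 1, geometric multiplicity = 1
  λ = -1: algebraic multiplicity = 4, geometric multiplicity = 2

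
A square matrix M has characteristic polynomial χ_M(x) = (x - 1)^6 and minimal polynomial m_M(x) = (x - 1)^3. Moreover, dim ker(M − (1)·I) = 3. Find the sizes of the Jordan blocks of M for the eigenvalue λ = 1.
Block sizes for λ = 1: [3, 2, 1]

Step 1 — from the characteristic polynomial, algebraic multiplicity of λ = 1 is 6. From dim ker(M − (1)·I) = 3, there are exactly 3 Jordan blocks for λ = 1.
Step 2 — from the minimal polynomial, the factor (x − 1)^3 tells us the largest block for λ = 1 has size 3.
Step 3 — with total size 6, 3 blocks, and largest block 3, the block sizes (in nonincreasing order) are [3, 2, 1].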